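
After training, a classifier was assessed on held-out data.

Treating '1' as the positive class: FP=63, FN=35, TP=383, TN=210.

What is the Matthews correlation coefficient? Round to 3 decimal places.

MCC = (TP·TN − FP·FN) / √((TP+FP)(TP+FN)(TN+FP)(TN+FN))
Numerator = 383·210 − 63·35 = 78225
Denominator = √(446·418·273·245) = √12469236780 = 111665.7368
MCC = 78225 / 111665.7368 = 0.701

0.701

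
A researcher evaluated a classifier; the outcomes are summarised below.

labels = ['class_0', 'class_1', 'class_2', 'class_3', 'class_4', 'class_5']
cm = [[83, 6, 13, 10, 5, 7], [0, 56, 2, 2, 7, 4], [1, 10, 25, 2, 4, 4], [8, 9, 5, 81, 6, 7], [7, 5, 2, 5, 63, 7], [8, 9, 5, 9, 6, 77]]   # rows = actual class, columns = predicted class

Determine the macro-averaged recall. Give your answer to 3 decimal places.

0.681

Per-class recall (TP/(TP+FN)):
  class_0: TP=83, FN=6+13+10+5+7=41 → 83/124 = 0.6694
  class_1: TP=56, FN=0+2+2+7+4=15 → 56/71 = 0.7887
  class_2: TP=25, FN=1+10+2+4+4=21 → 25/46 = 0.5435
  class_3: TP=81, FN=8+9+5+6+7=35 → 81/116 = 0.6983
  class_4: TP=63, FN=7+5+2+5+7=26 → 63/89 = 0.7079
  class_5: TP=77, FN=8+9+5+9+6=37 → 77/114 = 0.6754
Macro-recall = mean = (0.6694 + 0.7887 + 0.5435 + 0.6983 + 0.7079 + 0.6754) / 6 = 0.681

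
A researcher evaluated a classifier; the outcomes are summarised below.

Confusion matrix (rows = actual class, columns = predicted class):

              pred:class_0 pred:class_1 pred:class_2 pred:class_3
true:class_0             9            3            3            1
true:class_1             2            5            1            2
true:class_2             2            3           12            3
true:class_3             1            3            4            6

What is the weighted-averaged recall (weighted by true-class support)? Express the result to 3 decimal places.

0.533

Per-class recall (TP/(TP+FN)):
  class_0: TP=9, FN=3+3+1=7 → 9/16 = 0.5625
  class_1: TP=5, FN=2+1+2=5 → 5/10 = 0.5000
  class_2: TP=12, FN=2+3+3=8 → 12/20 = 0.6000
  class_3: TP=6, FN=1+3+4=8 → 6/14 = 0.4286
Weighted-recall = Σ (supportᵢ/N)·recallᵢ with N=60: (16/60)·0.5625 + (10/60)·0.5000 + (20/60)·0.6000 + (14/60)·0.4286 = 0.533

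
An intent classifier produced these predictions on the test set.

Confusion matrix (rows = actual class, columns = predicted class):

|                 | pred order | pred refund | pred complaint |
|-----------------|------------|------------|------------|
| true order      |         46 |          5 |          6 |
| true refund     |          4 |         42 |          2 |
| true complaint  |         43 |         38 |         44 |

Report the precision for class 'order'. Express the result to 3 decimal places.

0.495

One-vs-rest for 'order': TP = diagonal; FP = other classes predicted 'order'; FN = 'order' predicted as other.
precision = TP/(TP+FP).
order: TP=46, FP=4+43=47 → 46/93 = 0.4946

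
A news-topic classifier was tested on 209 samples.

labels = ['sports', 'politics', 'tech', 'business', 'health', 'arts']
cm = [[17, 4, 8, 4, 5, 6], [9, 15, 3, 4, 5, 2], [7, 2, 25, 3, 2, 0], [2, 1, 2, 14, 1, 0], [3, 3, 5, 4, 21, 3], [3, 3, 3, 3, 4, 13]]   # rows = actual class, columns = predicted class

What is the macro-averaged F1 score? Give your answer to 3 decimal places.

Per-class F1 score (2·TP/(2·TP+FP+FN)):
  sports: TP=17, FP=9+7+2+3+3=24, FN=4+8+4+5+6=27 → 34/85 = 0.4000
  politics: TP=15, FP=4+2+1+3+3=13, FN=9+3+4+5+2=23 → 30/66 = 0.4545
  tech: TP=25, FP=8+3+2+5+3=21, FN=7+2+3+2+0=14 → 50/85 = 0.5882
  business: TP=14, FP=4+4+3+4+3=18, FN=2+1+2+1+0=6 → 28/52 = 0.5385
  health: TP=21, FP=5+5+2+1+4=17, FN=3+3+5+4+3=18 → 42/77 = 0.5455
  arts: TP=13, FP=6+2+0+0+3=11, FN=3+3+3+3+4=16 → 26/53 = 0.4906
Macro-F1 score = mean = (0.4000 + 0.4545 + 0.5882 + 0.5385 + 0.5455 + 0.4906) / 6 = 0.503

0.503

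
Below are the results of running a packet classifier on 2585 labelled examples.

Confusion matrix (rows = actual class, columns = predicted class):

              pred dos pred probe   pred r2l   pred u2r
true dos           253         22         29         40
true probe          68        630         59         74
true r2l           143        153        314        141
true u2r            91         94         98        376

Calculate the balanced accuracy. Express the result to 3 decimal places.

Balanced accuracy = mean of per-class recall.
  dos: recall = 253/344 = 0.7355
  probe: recall = 630/831 = 0.7581
  r2l: recall = 314/751 = 0.4181
  u2r: recall = 376/659 = 0.5706
Mean = (0.7355 + 0.7581 + 0.4181 + 0.5706) / 4 = 0.621

0.621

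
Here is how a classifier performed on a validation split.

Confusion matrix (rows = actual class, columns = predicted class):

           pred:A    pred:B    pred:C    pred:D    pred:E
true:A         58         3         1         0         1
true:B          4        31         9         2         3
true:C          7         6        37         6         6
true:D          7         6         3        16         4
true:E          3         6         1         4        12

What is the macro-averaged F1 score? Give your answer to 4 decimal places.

Per-class F1 score (2·TP/(2·TP+FP+FN)):
  A: TP=58, FP=4+7+7+3=21, FN=3+1+0+1=5 → 116/142 = 0.81690
  B: TP=31, FP=3+6+6+6=21, FN=4+9+2+3=18 → 62/101 = 0.61386
  C: TP=37, FP=1+9+3+1=14, FN=7+6+6+6=25 → 74/113 = 0.65487
  D: TP=16, FP=0+2+6+4=12, FN=7+6+3+4=20 → 32/64 = 0.50000
  E: TP=12, FP=1+3+6+4=14, FN=3+6+1+4=14 → 24/52 = 0.46154
Macro-F1 score = mean = (0.81690 + 0.61386 + 0.65487 + 0.50000 + 0.46154) / 5 = 0.6094

0.6094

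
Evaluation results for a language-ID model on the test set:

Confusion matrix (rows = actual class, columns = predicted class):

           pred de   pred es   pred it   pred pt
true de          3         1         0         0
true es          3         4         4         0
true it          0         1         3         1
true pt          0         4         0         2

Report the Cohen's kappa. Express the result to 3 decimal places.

0.256

Observed agreement pₒ = trace/N = 12/26 = 0.4615
Expected agreement pₑ = Σ (rowᵢ·colᵢ)/N² = (4·6 + 11·10 + 5·7 + 6·3)/26² = 0.2766
κ = (pₒ − pₑ)/(1 − pₑ) = (0.4615 − 0.2766)/(1 − 0.2766) = 0.256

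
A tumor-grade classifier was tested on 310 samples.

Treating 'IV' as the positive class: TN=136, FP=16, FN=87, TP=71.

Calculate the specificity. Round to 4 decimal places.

0.8947

Specificity = TN/(TN+FP) = 136/(136+16) = 0.8947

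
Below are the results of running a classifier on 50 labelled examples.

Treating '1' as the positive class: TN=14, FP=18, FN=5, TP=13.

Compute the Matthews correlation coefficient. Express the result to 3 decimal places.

MCC = (TP·TN − FP·FN) / √((TP+FP)(TP+FN)(TN+FP)(TN+FN))
Numerator = 13·14 − 18·5 = 92
Denominator = √(31·18·32·19) = √339264 = 582.4637
MCC = 92 / 582.4637 = 0.158

0.158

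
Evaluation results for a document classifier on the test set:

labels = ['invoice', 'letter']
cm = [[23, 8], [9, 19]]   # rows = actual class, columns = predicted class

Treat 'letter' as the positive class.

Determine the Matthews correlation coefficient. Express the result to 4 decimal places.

0.4215

MCC = (TP·TN − FP·FN) / √((TP+FP)(TP+FN)(TN+FP)(TN+FN))
Numerator = 19·23 − 8·9 = 365
Denominator = √(27·28·31·32) = √749952 = 865.9977
MCC = 365 / 865.9977 = 0.4215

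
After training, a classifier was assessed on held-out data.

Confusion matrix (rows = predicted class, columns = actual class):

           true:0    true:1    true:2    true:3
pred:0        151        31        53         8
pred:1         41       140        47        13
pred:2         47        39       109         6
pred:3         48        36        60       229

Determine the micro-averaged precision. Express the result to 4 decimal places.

0.5945

Micro-averaging pools counts across classes: ΣTP=629, ΣFP=429, ΣFN=429.
Micro-precision = TP/(TP+FP) on pooled counts = 0.5945 (equals overall accuracy in single-label multiclass).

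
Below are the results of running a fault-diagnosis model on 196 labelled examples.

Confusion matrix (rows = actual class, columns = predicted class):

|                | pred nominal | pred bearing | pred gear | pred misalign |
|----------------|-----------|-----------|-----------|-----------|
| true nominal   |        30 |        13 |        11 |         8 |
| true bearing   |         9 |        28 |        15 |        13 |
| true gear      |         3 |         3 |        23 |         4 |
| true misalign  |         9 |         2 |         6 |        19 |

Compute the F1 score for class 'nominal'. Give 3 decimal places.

Treat 'nominal' as positive and all other classes as negative.
F1 score = 2·TP/(2·TP+FP+FN).
nominal: TP=30, FP=9+3+9=21, FN=13+11+8=32 → 60/113 = 0.5310

0.531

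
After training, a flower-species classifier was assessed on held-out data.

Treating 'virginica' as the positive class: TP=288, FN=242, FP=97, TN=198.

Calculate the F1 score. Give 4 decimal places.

Precision = TP/(TP+FP) = 288/385 = 0.7481
Recall = TP/(TP+FN) = 288/530 = 0.5434
F1 = 2·TP/(2·TP+FP+FN) = 576/915 = 0.6295

0.6295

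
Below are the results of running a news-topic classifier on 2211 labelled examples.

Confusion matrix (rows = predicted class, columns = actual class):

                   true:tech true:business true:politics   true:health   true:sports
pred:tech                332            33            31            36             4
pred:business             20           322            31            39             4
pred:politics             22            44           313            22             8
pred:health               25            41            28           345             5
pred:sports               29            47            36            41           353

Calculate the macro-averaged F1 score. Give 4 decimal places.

0.7533

Per-class F1 score (2·TP/(2·TP+FP+FN)):
  tech: TP=332, FP=33+31+36+4=104, FN=20+22+25+29=96 → 664/864 = 0.76852
  business: TP=322, FP=20+31+39+4=94, FN=33+44+41+47=165 → 644/903 = 0.71318
  politics: TP=313, FP=22+44+22+8=96, FN=31+31+28+36=126 → 626/848 = 0.73821
  health: TP=345, FP=25+41+28+5=99, FN=36+39+22+41=138 → 690/927 = 0.74434
  sports: TP=353, FP=29+47+36+41=153, FN=4+4+8+5=21 → 706/880 = 0.80227
Macro-F1 score = mean = (0.76852 + 0.71318 + 0.73821 + 0.74434 + 0.80227) / 5 = 0.7533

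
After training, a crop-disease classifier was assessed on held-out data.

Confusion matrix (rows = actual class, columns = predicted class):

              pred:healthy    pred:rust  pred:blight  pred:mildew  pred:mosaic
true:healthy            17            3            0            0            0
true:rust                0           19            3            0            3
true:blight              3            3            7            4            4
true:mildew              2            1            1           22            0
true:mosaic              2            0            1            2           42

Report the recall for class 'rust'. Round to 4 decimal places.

Treat 'rust' as positive and all other classes as negative.
recall = TP/(TP+FN).
rust: TP=19, FN=0+3+0+3=6 → 19/25 = 0.76000

0.7600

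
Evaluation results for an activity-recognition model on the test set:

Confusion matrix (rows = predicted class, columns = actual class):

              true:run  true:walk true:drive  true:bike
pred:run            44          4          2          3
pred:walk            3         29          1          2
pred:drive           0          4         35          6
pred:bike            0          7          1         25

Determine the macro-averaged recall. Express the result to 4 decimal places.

0.7968

Per-class recall (TP/(TP+FN)):
  run: TP=44, FN=3+0+0=3 → 44/47 = 0.93617
  walk: TP=29, FN=4+4+7=15 → 29/44 = 0.65909
  drive: TP=35, FN=2+1+1=4 → 35/39 = 0.89744
  bike: TP=25, FN=3+2+6=11 → 25/36 = 0.69444
Macro-recall = mean = (0.93617 + 0.65909 + 0.89744 + 0.69444) / 4 = 0.7968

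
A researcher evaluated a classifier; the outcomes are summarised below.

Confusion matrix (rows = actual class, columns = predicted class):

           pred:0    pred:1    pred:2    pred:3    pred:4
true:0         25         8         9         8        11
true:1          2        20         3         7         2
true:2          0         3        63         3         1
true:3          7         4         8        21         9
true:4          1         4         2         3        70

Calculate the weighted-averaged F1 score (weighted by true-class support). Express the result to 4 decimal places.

0.6621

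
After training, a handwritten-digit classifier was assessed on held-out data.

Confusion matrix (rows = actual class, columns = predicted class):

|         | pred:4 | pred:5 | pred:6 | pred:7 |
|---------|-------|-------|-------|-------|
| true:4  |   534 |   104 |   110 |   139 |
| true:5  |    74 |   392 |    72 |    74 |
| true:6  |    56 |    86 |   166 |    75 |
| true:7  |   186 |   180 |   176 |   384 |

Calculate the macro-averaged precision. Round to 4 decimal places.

Per-class precision (TP/(TP+FP)):
  4: TP=534, FP=74+56+186=316 → 534/850 = 0.62824
  5: TP=392, FP=104+86+180=370 → 392/762 = 0.51444
  6: TP=166, FP=110+72+176=358 → 166/524 = 0.31679
  7: TP=384, FP=139+74+75=288 → 384/672 = 0.57143
Macro-precision = mean = (0.62824 + 0.51444 + 0.31679 + 0.57143) / 4 = 0.5077

0.5077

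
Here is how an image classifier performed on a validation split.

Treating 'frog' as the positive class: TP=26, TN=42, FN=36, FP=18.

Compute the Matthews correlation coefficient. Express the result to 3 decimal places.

0.124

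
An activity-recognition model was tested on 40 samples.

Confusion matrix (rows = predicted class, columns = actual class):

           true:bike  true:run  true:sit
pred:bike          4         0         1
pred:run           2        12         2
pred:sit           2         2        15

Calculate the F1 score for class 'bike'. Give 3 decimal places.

Take TP from the diagonal, FP from the rest of the 'bike' prediction marginal, FN from the rest of the 'bike' actual marginal.
F1 score = 2·TP/(2·TP+FP+FN).
bike: TP=4, FP=0+1=1, FN=2+2=4 → 8/13 = 0.6154

0.615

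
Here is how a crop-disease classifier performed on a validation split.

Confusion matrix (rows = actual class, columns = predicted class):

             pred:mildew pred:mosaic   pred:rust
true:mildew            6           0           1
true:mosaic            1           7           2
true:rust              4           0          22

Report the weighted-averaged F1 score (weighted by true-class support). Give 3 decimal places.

0.822

Per-class F1 score (2·TP/(2·TP+FP+FN)):
  mildew: TP=6, FP=1+4=5, FN=0+1=1 → 12/18 = 0.6667
  mosaic: TP=7, FP=0+0=0, FN=1+2=3 → 14/17 = 0.8235
  rust: TP=22, FP=1+2=3, FN=4+0=4 → 44/51 = 0.8627
Weighted-F1 score = Σ (supportᵢ/N)·F1 scoreᵢ with N=43: (7/43)·0.6667 + (10/43)·0.8235 + (26/43)·0.8627 = 0.822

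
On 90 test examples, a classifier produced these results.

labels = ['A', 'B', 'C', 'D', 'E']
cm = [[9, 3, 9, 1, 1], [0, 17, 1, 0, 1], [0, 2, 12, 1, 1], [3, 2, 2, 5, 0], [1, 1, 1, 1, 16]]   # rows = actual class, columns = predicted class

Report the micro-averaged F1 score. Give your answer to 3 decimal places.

Micro-averaging pools counts across classes: ΣTP=59, ΣFP=31, ΣFN=31.
Micro-F1 score = 2·TP/(2·TP+FP+FN) on pooled counts = 0.656 (equals overall accuracy in single-label multiclass).

0.656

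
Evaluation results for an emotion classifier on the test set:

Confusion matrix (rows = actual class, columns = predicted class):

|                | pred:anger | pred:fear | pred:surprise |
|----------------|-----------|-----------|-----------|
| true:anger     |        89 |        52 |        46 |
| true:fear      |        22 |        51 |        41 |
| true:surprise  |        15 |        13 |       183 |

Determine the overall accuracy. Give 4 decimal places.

0.6309

Accuracy = trace / total = (89+51+183=323) / 512 = 323/512 = 0.6309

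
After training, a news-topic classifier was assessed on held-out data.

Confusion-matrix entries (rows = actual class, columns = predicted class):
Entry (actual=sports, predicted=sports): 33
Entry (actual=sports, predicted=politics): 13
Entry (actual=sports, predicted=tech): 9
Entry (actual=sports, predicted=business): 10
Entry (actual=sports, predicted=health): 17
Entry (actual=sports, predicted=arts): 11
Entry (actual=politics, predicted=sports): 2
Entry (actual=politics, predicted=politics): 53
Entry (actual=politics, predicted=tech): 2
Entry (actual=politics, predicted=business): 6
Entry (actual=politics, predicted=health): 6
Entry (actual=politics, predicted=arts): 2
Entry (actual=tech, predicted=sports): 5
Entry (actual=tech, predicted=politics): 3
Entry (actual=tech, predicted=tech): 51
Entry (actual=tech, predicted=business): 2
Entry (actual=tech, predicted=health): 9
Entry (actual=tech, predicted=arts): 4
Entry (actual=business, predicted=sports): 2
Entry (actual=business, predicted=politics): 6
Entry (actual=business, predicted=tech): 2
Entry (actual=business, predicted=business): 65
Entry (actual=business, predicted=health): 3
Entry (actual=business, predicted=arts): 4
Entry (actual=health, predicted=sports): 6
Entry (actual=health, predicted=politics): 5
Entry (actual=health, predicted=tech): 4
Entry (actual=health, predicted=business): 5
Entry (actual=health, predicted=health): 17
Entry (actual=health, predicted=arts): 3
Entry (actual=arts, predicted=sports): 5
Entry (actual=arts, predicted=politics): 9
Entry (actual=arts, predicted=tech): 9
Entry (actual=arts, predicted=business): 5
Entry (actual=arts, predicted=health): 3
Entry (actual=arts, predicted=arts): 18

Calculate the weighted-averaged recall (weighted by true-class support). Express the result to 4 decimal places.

0.5795

Per-class recall (TP/(TP+FN)):
  sports: TP=33, FN=13+9+10+17+11=60 → 33/93 = 0.35484
  politics: TP=53, FN=2+2+6+6+2=18 → 53/71 = 0.74648
  tech: TP=51, FN=5+3+2+9+4=23 → 51/74 = 0.68919
  business: TP=65, FN=2+6+2+3+4=17 → 65/82 = 0.79268
  health: TP=17, FN=6+5+4+5+3=23 → 17/40 = 0.42500
  arts: TP=18, FN=5+9+9+5+3=31 → 18/49 = 0.36735
Weighted-recall = Σ (supportᵢ/N)·recallᵢ with N=409: (93/409)·0.35484 + (71/409)·0.74648 + (74/409)·0.68919 + (82/409)·0.79268 + (40/409)·0.42500 + (49/409)·0.36735 = 0.5795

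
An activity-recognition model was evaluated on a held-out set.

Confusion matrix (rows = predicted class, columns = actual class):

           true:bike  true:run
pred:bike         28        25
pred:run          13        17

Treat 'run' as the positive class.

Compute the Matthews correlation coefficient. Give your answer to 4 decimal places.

MCC = (TP·TN − FP·FN) / √((TP+FP)(TP+FN)(TN+FP)(TN+FN))
Numerator = 17·28 − 13·25 = 151
Denominator = √(30·42·41·53) = √2737980 = 1654.6843
MCC = 151 / 1654.6843 = 0.0913

0.0913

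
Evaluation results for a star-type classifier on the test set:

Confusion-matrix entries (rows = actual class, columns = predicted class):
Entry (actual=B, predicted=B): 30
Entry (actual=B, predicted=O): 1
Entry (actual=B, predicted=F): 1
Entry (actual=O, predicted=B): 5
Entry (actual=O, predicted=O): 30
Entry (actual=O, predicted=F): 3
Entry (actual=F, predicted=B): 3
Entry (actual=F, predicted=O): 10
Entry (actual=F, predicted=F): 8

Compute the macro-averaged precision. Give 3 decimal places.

Per-class precision (TP/(TP+FP)):
  B: TP=30, FP=5+3=8 → 30/38 = 0.7895
  O: TP=30, FP=1+10=11 → 30/41 = 0.7317
  F: TP=8, FP=1+3=4 → 8/12 = 0.6667
Macro-precision = mean = (0.7895 + 0.7317 + 0.6667) / 3 = 0.729

0.729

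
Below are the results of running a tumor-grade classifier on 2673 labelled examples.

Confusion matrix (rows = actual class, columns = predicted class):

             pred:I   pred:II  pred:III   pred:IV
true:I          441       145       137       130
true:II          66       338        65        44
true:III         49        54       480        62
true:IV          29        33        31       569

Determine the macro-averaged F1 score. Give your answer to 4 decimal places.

Per-class F1 score (2·TP/(2·TP+FP+FN)):
  I: TP=441, FP=66+49+29=144, FN=145+137+130=412 → 882/1438 = 0.61335
  II: TP=338, FP=145+54+33=232, FN=66+65+44=175 → 676/1083 = 0.62419
  III: TP=480, FP=137+65+31=233, FN=49+54+62=165 → 960/1358 = 0.70692
  IV: TP=569, FP=130+44+62=236, FN=29+33+31=93 → 1138/1467 = 0.77573
Macro-F1 score = mean = (0.61335 + 0.62419 + 0.70692 + 0.77573) / 4 = 0.6800

0.6800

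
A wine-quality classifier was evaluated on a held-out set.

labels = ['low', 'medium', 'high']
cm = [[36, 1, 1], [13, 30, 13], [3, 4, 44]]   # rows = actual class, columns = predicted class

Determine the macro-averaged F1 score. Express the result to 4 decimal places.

Per-class F1 score (2·TP/(2·TP+FP+FN)):
  low: TP=36, FP=13+3=16, FN=1+1=2 → 72/90 = 0.80000
  medium: TP=30, FP=1+4=5, FN=13+13=26 → 60/91 = 0.65934
  high: TP=44, FP=1+13=14, FN=3+4=7 → 88/109 = 0.80734
Macro-F1 score = mean = (0.80000 + 0.65934 + 0.80734) / 3 = 0.7556

0.7556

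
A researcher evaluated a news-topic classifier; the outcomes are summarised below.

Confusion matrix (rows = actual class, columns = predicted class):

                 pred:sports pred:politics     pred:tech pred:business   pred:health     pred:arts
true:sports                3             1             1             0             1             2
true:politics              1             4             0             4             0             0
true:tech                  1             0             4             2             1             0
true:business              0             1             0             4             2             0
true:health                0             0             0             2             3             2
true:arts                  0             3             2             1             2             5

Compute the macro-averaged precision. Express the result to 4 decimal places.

Per-class precision (TP/(TP+FP)):
  sports: TP=3, FP=1+1+0+0+0=2 → 3/5 = 0.60000
  politics: TP=4, FP=1+0+1+0+3=5 → 4/9 = 0.44444
  tech: TP=4, FP=1+0+0+0+2=3 → 4/7 = 0.57143
  business: TP=4, FP=0+4+2+2+1=9 → 4/13 = 0.30769
  health: TP=3, FP=1+0+1+2+2=6 → 3/9 = 0.33333
  arts: TP=5, FP=2+0+0+0+2=4 → 5/9 = 0.55556
Macro-precision = mean = (0.60000 + 0.44444 + 0.57143 + 0.30769 + 0.33333 + 0.55556) / 6 = 0.4687

0.4687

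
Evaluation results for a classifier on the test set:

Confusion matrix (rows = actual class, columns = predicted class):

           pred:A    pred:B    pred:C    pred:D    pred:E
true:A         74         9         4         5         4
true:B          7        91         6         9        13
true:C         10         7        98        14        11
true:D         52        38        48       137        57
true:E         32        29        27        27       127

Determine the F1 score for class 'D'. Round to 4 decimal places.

One-vs-rest for 'D': TP = diagonal; FP = other classes predicted 'D'; FN = 'D' predicted as other.
F1 score = 2·TP/(2·TP+FP+FN).
D: TP=137, FP=5+9+14+27=55, FN=52+38+48+57=195 → 274/524 = 0.52290

0.5229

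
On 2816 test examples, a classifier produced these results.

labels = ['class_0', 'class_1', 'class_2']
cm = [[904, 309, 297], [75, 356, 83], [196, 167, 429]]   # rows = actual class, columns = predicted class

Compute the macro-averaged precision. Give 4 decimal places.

Per-class precision (TP/(TP+FP)):
  class_0: TP=904, FP=75+196=271 → 904/1175 = 0.76936
  class_1: TP=356, FP=309+167=476 → 356/832 = 0.42788
  class_2: TP=429, FP=297+83=380 → 429/809 = 0.53028
Macro-precision = mean = (0.76936 + 0.42788 + 0.53028) / 3 = 0.5758

0.5758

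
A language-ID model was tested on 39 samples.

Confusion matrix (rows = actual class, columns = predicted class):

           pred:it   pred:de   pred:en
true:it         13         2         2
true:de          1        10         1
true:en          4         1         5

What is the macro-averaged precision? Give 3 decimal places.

Per-class precision (TP/(TP+FP)):
  it: TP=13, FP=1+4=5 → 13/18 = 0.7222
  de: TP=10, FP=2+1=3 → 10/13 = 0.7692
  en: TP=5, FP=2+1=3 → 5/8 = 0.6250
Macro-precision = mean = (0.7222 + 0.7692 + 0.6250) / 3 = 0.705

0.705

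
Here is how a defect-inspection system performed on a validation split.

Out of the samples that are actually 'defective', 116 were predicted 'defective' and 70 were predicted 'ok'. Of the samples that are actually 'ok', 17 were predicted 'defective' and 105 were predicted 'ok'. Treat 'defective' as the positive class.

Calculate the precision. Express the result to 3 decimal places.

Precision = TP/(TP+FP) = 116/(116+17) = 116/133 = 0.872

0.872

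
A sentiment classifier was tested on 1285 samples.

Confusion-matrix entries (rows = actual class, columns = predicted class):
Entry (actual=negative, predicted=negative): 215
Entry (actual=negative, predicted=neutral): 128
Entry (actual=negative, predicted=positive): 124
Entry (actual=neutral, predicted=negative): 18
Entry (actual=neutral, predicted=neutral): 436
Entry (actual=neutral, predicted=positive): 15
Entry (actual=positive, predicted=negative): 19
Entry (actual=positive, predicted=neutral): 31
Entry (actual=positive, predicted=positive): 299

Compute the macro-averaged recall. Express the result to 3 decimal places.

0.749

Per-class recall (TP/(TP+FN)):
  negative: TP=215, FN=128+124=252 → 215/467 = 0.4604
  neutral: TP=436, FN=18+15=33 → 436/469 = 0.9296
  positive: TP=299, FN=19+31=50 → 299/349 = 0.8567
Macro-recall = mean = (0.4604 + 0.9296 + 0.8567) / 3 = 0.749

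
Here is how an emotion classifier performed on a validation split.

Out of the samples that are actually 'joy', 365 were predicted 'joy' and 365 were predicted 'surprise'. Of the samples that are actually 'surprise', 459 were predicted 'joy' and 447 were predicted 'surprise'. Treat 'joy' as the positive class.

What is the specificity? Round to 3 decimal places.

Specificity = TN/(TN+FP) = 447/(447+459) = 0.493

0.493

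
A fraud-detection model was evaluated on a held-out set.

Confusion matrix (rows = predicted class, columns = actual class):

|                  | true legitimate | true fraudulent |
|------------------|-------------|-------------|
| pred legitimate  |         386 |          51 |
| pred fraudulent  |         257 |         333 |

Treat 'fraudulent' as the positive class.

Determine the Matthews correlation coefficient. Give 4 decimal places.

MCC = (TP·TN − FP·FN) / √((TP+FP)(TP+FN)(TN+FP)(TN+FN))
Numerator = 333·386 − 257·51 = 115431
Denominator = √(590·384·643·437) = √63661320960 = 252311.9517
MCC = 115431 / 252311.9517 = 0.4575

0.4575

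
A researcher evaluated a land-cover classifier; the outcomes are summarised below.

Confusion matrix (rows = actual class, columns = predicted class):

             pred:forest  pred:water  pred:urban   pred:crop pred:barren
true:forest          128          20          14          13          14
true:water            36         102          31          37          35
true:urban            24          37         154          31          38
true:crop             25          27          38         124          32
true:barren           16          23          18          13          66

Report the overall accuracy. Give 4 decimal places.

Accuracy = trace / total = (128+102+154+124+66=574) / 1096 = 574/1096 = 0.5237

0.5237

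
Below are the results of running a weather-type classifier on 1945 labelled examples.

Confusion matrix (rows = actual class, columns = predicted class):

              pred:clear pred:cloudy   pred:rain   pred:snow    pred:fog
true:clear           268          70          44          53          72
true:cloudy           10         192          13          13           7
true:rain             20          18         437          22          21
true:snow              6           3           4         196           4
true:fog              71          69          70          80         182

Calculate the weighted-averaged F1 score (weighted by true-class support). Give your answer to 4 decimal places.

Per-class F1 score (2·TP/(2·TP+FP+FN)):
  clear: TP=268, FP=10+20+6+71=107, FN=70+44+53+72=239 → 536/882 = 0.60771
  cloudy: TP=192, FP=70+18+3+69=160, FN=10+13+13+7=43 → 384/587 = 0.65417
  rain: TP=437, FP=44+13+4+70=131, FN=20+18+22+21=81 → 874/1086 = 0.80479
  snow: TP=196, FP=53+13+22+80=168, FN=6+3+4+4=17 → 392/577 = 0.67938
  fog: TP=182, FP=72+7+21+4=104, FN=71+69+70+80=290 → 364/758 = 0.48021
Weighted-F1 score = Σ (supportᵢ/N)·F1 scoreᵢ with N=1945: (507/1945)·0.60771 + (235/1945)·0.65417 + (518/1945)·0.80479 + (213/1945)·0.67938 + (472/1945)·0.48021 = 0.6427

0.6427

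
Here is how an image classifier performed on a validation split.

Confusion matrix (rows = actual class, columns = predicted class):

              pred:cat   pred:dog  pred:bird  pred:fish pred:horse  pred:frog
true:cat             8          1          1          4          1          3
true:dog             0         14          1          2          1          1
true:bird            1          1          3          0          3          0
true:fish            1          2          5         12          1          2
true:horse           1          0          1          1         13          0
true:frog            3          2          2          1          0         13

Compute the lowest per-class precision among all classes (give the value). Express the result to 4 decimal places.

Per-class precision (TP/(TP+FP)):
  cat: TP=8, FP=0+1+1+1+3=6 → 8/14 = 0.57143
  dog: TP=14, FP=1+1+2+0+2=6 → 14/20 = 0.70000
  bird: TP=3, FP=1+1+5+1+2=10 → 3/13 = 0.23077
  fish: TP=12, FP=4+2+0+1+1=8 → 12/20 = 0.60000
  horse: TP=13, FP=1+1+3+1+0=6 → 13/19 = 0.68421
  frog: TP=13, FP=3+1+0+2+0=6 → 13/19 = 0.68421
Lowest is class 'bird' with precision = 0.2308.

0.2308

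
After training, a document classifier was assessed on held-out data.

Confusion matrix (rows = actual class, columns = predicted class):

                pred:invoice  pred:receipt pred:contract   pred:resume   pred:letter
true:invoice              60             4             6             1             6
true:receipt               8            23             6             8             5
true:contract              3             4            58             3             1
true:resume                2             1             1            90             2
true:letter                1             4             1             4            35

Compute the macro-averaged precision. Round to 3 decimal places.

Per-class precision (TP/(TP+FP)):
  invoice: TP=60, FP=8+3+2+1=14 → 60/74 = 0.8108
  receipt: TP=23, FP=4+4+1+4=13 → 23/36 = 0.6389
  contract: TP=58, FP=6+6+1+1=14 → 58/72 = 0.8056
  resume: TP=90, FP=1+8+3+4=16 → 90/106 = 0.8491
  letter: TP=35, FP=6+5+1+2=14 → 35/49 = 0.7143
Macro-precision = mean = (0.8108 + 0.6389 + 0.8056 + 0.8491 + 0.7143) / 5 = 0.764

0.764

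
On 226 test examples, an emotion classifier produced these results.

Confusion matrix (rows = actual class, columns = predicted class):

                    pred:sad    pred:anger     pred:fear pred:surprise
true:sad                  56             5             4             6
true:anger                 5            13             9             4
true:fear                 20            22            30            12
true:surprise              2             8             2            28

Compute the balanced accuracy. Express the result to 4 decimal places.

0.5663

Balanced accuracy = mean of per-class recall.
  sad: recall = 56/71 = 0.78873
  anger: recall = 13/31 = 0.41935
  fear: recall = 30/84 = 0.35714
  surprise: recall = 28/40 = 0.70000
Mean = (0.78873 + 0.41935 + 0.35714 + 0.70000) / 4 = 0.5663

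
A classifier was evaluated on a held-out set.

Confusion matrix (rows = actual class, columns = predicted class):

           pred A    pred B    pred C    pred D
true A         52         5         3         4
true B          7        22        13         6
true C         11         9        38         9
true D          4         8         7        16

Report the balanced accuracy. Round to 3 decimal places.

Balanced accuracy = mean of per-class recall.
  A: recall = 52/64 = 0.8125
  B: recall = 22/48 = 0.4583
  C: recall = 38/67 = 0.5672
  D: recall = 16/35 = 0.4571
Mean = (0.8125 + 0.4583 + 0.5672 + 0.4571) / 4 = 0.574

0.574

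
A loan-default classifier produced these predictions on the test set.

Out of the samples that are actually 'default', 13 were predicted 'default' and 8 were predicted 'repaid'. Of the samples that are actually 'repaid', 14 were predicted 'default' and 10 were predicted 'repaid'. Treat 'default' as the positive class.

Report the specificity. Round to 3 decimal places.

Specificity = TN/(TN+FP) = 10/(10+14) = 0.417

0.417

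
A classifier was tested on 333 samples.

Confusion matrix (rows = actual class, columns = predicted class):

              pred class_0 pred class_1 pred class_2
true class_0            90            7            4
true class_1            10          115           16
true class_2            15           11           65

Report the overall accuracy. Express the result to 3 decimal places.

0.811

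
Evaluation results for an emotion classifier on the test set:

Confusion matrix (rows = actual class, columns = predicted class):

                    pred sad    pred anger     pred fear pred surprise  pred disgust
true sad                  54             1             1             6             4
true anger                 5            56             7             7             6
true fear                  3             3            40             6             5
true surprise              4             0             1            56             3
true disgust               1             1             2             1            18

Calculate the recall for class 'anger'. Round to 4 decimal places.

One-vs-rest for 'anger': TP = diagonal; FP = other classes predicted 'anger'; FN = 'anger' predicted as other.
recall = TP/(TP+FN).
anger: TP=56, FN=5+7+7+6=25 → 56/81 = 0.69136

0.6914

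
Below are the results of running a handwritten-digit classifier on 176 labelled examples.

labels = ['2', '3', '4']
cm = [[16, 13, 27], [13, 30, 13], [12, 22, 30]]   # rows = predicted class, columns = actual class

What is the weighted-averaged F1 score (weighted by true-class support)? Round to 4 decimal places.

Per-class F1 score (2·TP/(2·TP+FP+FN)):
  2: TP=16, FP=13+27=40, FN=13+12=25 → 32/97 = 0.32990
  3: TP=30, FP=13+13=26, FN=13+22=35 → 60/121 = 0.49587
  4: TP=30, FP=12+22=34, FN=27+13=40 → 60/134 = 0.44776
Weighted-F1 score = Σ (supportᵢ/N)·F1 scoreᵢ with N=176: (41/176)·0.32990 + (65/176)·0.49587 + (70/176)·0.44776 = 0.4381

0.4381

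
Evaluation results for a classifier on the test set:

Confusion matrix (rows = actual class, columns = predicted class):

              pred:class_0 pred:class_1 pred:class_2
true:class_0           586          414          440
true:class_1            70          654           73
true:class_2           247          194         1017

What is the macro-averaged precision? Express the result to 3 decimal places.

0.611

Per-class precision (TP/(TP+FP)):
  class_0: TP=586, FP=70+247=317 → 586/903 = 0.6489
  class_1: TP=654, FP=414+194=608 → 654/1262 = 0.5182
  class_2: TP=1017, FP=440+73=513 → 1017/1530 = 0.6647
Macro-precision = mean = (0.6489 + 0.5182 + 0.6647) / 3 = 0.611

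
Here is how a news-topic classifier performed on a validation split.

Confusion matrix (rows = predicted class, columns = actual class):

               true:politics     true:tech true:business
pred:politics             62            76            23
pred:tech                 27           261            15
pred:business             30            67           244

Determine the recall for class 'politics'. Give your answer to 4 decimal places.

Take TP from the diagonal, FP from the rest of the 'politics' prediction marginal, FN from the rest of the 'politics' actual marginal.
recall = TP/(TP+FN).
politics: TP=62, FN=27+30=57 → 62/119 = 0.52101

0.5210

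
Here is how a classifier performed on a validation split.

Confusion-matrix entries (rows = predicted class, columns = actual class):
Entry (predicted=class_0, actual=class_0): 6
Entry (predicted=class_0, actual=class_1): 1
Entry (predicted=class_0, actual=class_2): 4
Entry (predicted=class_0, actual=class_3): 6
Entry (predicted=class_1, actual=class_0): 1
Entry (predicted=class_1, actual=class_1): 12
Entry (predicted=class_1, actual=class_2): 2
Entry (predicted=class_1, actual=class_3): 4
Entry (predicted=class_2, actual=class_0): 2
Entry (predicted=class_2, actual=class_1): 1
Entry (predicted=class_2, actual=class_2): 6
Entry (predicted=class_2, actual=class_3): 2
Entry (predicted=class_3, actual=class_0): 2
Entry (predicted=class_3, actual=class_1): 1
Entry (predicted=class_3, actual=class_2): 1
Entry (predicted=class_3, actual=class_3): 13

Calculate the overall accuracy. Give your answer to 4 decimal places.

0.5781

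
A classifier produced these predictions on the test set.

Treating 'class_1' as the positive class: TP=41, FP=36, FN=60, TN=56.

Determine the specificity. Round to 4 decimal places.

0.6087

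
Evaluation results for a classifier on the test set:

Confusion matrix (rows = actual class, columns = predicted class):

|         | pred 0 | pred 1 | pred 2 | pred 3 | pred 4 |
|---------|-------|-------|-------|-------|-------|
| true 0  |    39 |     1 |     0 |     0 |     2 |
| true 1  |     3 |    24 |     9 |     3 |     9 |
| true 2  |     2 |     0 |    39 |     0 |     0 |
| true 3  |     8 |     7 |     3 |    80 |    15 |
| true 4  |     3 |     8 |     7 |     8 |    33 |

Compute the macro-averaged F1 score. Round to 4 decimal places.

0.6962

Per-class F1 score (2·TP/(2·TP+FP+FN)):
  0: TP=39, FP=3+2+8+3=16, FN=1+0+0+2=3 → 78/97 = 0.80412
  1: TP=24, FP=1+0+7+8=16, FN=3+9+3+9=24 → 48/88 = 0.54545
  2: TP=39, FP=0+9+3+7=19, FN=2+0+0+0=2 → 78/99 = 0.78788
  3: TP=80, FP=0+3+0+8=11, FN=8+7+3+15=33 → 160/204 = 0.78431
  4: TP=33, FP=2+9+0+15=26, FN=3+8+7+8=26 → 66/118 = 0.55932
Macro-F1 score = mean = (0.80412 + 0.54545 + 0.78788 + 0.78431 + 0.55932) / 5 = 0.6962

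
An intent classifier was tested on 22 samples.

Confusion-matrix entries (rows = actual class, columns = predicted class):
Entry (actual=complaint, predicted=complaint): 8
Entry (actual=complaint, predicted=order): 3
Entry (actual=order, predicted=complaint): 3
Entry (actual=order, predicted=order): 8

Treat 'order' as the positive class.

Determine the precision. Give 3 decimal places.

0.727

Precision = TP/(TP+FP) = 8/(8+3) = 8/11 = 0.727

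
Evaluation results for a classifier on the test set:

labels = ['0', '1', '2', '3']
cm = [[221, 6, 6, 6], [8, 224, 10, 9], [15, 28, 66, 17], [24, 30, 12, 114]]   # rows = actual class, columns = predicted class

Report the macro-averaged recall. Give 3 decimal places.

0.744

Per-class recall (TP/(TP+FN)):
  0: TP=221, FN=6+6+6=18 → 221/239 = 0.9247
  1: TP=224, FN=8+10+9=27 → 224/251 = 0.8924
  2: TP=66, FN=15+28+17=60 → 66/126 = 0.5238
  3: TP=114, FN=24+30+12=66 → 114/180 = 0.6333
Macro-recall = mean = (0.9247 + 0.8924 + 0.5238 + 0.6333) / 4 = 0.744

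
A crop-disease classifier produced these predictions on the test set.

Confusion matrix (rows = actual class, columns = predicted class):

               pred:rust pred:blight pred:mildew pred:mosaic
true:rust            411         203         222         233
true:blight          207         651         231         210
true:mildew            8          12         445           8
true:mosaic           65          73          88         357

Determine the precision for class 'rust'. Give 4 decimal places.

0.5948

precision = TP/(TP+FP).
rust: TP=411, FP=207+8+65=280 → 411/691 = 0.59479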